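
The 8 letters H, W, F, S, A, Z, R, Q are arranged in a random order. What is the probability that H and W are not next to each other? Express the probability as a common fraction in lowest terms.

3/4

There are 8! = 40320 arrangements.
Arrangements with H and W adjacent: 2·7! = 10080.
So not adjacent: 40320 − 10080 = 30240, probability 30240/40320 = 3/4.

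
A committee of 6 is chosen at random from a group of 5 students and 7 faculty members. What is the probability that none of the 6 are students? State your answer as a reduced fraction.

1/132

There are C(12,6) = 924 possible selections.
Selections with no students (all faculty members): C(7,6) = 7.
Probability = 7/924 = 1/132.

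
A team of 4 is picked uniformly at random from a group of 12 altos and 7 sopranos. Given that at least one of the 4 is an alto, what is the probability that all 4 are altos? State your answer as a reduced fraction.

495/3841

Work in counts. Selections with at least one alto: C(19,4) − C(7,4) = 3876 − 35 = 3841.
Of those, selections where all 4 are altos: C(12,4) = 495.
Conditional probability = 495/3841.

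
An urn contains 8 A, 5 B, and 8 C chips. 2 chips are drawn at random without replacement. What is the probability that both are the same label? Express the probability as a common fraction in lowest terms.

11/35

There are C(21,2) = 210 ways to draw 2 chips.
All same label: C(8,2) + C(5,2) + C(8,2) = 28 + 10 + 28 = 66.
Probability = 66/210 = 11/35.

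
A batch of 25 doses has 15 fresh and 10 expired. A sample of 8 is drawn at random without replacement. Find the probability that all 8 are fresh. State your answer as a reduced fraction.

13/2185

There are C(25,8) = 1081575 possible selections.
Selections with all fresh: C(15,8) = 6435.
Probability = 6435/1081575 = 13/2185.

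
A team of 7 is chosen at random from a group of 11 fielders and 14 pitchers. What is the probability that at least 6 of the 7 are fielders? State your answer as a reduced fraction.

309/21850

Total selections: C(25,7) = 480700.
Favorable selections (at least 6 fielders): C(11,6)·C(14,1) + C(11,7)·C(14,0) = 6468 + 330 = 6798.
Probability = 6798/480700 = 309/21850.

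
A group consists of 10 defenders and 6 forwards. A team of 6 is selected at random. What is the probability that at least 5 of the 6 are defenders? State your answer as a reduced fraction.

There are C(16,6) = 8008 ways to choose the 6.
Favorable selections (at least 5 defenders): C(10,5)·C(6,1) + C(10,6)·C(6,0) = 1512 + 210 = 1722.
Probability = 1722/8008 = 123/572.

123/572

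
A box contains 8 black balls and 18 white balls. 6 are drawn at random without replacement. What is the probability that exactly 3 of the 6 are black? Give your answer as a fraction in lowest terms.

There are C(26,6) = 230230 ways to choose 6 from 26.
Selections with exactly 3 black: choose 3 of the 8 black and 3 of the 18 white, C(8,3)·C(18,3) = 56·816 = 45696.
Probability = 45696/230230 = 3264/16445.

3264/16445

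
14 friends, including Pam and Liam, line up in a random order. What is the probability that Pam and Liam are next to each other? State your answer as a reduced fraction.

There are 14! = 87178291200 arrangements.
Treat Pam and Liam as a block: 13! arrangements of the blocks × 2 orders within the block = 2·6227020800 = 12454041600.
Probability = 12454041600/87178291200 = 1/7.

1/7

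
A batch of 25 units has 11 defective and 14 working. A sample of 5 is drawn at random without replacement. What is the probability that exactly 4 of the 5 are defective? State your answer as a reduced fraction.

2/23

There are C(25,5) = 53130 ways to choose 5 from 25.
Selections with exactly 4 defective: choose 4 of the 11 defective and 1 of the 14 working, C(11,4)·C(14,1) = 330·14 = 4620.
Probability = 4620/53130 = 2/23.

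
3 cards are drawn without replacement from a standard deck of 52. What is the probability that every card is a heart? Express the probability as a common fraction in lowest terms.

11/850

There are C(52,3) = 22100 possible 3-card hands.
Hands that are all hearts: C(13,3) = 286.
Probability = 286/22100 = 11/850.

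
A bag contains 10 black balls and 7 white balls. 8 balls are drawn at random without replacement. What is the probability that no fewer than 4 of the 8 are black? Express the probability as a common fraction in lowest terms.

Total selections: C(17,8) = 24310.
Count the complement (fewer than 4 black): C(10,1)·C(7,7) + C(10,2)·C(7,6) + C(10,3)·C(7,5) = 10 + 315 + 2520 = 2845.
Probability = 1 − 2845/24310 = 21465/24310 = 4293/4862.

4293/4862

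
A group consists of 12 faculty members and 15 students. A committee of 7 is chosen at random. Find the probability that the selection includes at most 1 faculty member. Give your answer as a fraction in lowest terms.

31/414

Total selections: C(27,7) = 888030.
Favorable selections (at most 1 faculty member): C(12,0)·C(15,7) + C(12,1)·C(15,6) = 6435 + 60060 = 66495.
Probability = 66495/888030 = 31/414.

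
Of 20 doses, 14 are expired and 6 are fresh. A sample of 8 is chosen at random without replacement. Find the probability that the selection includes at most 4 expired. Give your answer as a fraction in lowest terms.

There are C(20,8) = 125970 ways to choose the 8.
Favorable selections (at most 4 expired): C(14,2)·C(6,6) + C(14,3)·C(6,5) + C(14,4)·C(6,4) = 91 + 2184 + 15015 = 17290.
Probability = 17290/125970 = 7/51.

7/51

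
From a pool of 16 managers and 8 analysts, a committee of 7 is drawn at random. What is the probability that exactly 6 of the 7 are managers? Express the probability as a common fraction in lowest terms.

Total number of selections: C(24,7) = 346104.
Selections with exactly 6 managers: choose 6 of the 16 managers and 1 of the 8 analysts, C(16,6)·C(8,1) = 8008·8 = 64064.
Probability = 64064/346104 = 728/3933.

728/3933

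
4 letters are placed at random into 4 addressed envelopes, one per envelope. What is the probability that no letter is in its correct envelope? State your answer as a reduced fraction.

3/8

There are 4! = 24 assignments.
By inclusion-exclusion, assignments with no fixed points: C(4,0)·4! − C(4,1)·3! + C(4,2)·2! − C(4,3)·1! + C(4,4)·0! = 9.
Probability = 9/24 = 3/8.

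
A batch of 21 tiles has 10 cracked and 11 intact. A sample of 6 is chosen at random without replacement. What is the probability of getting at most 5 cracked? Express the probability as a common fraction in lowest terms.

1287/1292

Total selections: C(21,6) = 54264.
The complement is exactly 6 cracked: C(10,6)·C(11,0) = 210.
Probability = 1 − 210/54264 = 54054/54264 = 1287/1292.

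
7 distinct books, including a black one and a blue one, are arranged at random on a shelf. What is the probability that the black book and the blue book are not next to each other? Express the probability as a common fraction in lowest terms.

There are 7! = 5040 arrangements.
Arrangements with the black book and the blue book adjacent: 2·6! = 1440.
So not adjacent: 5040 − 1440 = 3600, probability 3600/5040 = 5/7.

5/7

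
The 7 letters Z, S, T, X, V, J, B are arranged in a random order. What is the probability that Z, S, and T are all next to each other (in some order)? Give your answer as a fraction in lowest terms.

1/7

There are 7! = 5040 arrangements.
Treat the three as one block: 5! placements × 3! orders within the block = 120·6 = 720.
Probability = 720/5040 = 1/7.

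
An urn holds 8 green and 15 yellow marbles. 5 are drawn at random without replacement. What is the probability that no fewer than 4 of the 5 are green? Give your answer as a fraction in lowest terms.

158/4807

There are C(23,5) = 33649 ways to choose the 5.
Favorable selections (no fewer than 4 green): C(8,4)·C(15,1) + C(8,5)·C(15,0) = 1050 + 56 = 1106.
Probability = 1106/33649 = 158/4807.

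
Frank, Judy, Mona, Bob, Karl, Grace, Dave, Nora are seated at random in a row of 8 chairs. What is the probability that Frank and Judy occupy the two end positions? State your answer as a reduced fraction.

1/28

There are 8! = 40320 arrangements.
Place Frank and Judy at the ends in 2 ways, arrange the remaining 6 in 6! = 720 ways: 2·720 = 1440.
Probability = 1440/40320 = 1/28.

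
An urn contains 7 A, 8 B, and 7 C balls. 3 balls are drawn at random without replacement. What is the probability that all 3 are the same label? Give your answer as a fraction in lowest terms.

9/110

There are C(22,3) = 1540 ways to draw 3 balls.
All same label: C(7,3) + C(8,3) + C(7,3) = 35 + 56 + 35 = 126.
Probability = 126/1540 = 9/110.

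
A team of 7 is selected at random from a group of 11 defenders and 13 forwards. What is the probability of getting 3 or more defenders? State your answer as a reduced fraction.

2573/3496

There are C(24,7) = 346104 ways to choose the 7.
Count the complement (fewer than 3 defenders): C(11,0)·C(13,7) + C(11,1)·C(13,6) + C(11,2)·C(13,5) = 1716 + 18876 + 70785 = 91377.
Probability = 1 − 91377/346104 = 254727/346104 = 2573/3496.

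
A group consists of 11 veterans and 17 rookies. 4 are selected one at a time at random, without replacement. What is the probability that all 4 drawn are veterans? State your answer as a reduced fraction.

22/1365

Multiply the conditional probabilities at each draw: 11/28 · 10/27 · 9/26 · 8/25 = 7920/491400 = 22/1365.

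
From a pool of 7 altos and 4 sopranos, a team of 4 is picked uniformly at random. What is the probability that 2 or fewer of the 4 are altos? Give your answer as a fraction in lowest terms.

There are C(11,4) = 330 ways to choose the 4.
Count the complement (more than 2 altos): C(7,3)·C(4,1) + C(7,4)·C(4,0) = 140 + 35 = 175.
Probability = 1 − 175/330 = 155/330 = 31/66.

31/66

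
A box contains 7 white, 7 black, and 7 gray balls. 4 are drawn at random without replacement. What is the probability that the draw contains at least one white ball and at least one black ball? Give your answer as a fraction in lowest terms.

574/855

There are C(21,4) = 5985 possible draws.
By inclusion-exclusion on the complements, draws missing all white or all black: C(14,4) + C(14,4) − C(7,4) = 1001 + 1001 − 35 = 1967.
So draws with at least one of each: 5985 − 1967 = 4018, probability 4018/5985 = 574/855.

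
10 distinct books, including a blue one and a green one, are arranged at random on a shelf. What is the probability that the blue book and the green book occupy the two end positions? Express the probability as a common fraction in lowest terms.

There are 10! = 3628800 arrangements.
Place the blue book and the green book at the ends in 2 ways, arrange the remaining 8 in 8! = 40320 ways: 2·40320 = 80640.
Probability = 80640/3628800 = 1/45.

1/45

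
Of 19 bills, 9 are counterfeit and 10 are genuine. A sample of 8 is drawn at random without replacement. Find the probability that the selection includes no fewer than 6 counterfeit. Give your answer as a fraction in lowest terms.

Total selections: C(19,8) = 75582.
Favorable selections (no fewer than 6 counterfeit): C(9,6)·C(10,2) + C(9,7)·C(10,1) + C(9,8)·C(10,0) = 3780 + 360 + 9 = 4149.
Probability = 4149/75582 = 461/8398.

461/8398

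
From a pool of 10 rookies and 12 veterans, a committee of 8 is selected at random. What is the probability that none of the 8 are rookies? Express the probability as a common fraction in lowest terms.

There are C(22,8) = 319770 possible selections.
Selections with no rookies (all veterans): C(12,8) = 495.
Probability = 495/319770 = 1/646.

1/646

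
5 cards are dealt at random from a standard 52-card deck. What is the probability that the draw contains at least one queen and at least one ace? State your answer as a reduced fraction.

There are C(52,5) = 2598960 possible draws.
By inclusion-exclusion on the complements, draws missing all queens or all aces: C(48,5) + C(48,5) − C(44,5) = 1712304 + 1712304 − 1086008 = 2338600.
So draws with at least one of each: 2598960 − 2338600 = 260360, probability 260360/2598960 = 6509/64974.

6509/64974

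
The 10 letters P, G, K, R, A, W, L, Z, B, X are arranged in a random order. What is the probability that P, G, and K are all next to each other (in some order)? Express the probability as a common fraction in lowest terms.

There are 10! = 3628800 arrangements.
Treat the three as one block: 8! placements × 3! orders within the block = 40320·6 = 241920.
Probability = 241920/3628800 = 1/15.

1/15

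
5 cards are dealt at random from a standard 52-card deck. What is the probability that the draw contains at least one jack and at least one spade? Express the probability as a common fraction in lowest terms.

There are C(52,5) = 2598960 possible draws.
By inclusion-exclusion on the complements, draws missing all jacks or all spades: C(48,5) + C(39,5) − C(36,5) = 1712304 + 575757 − 376992 = 1911069.
So draws with at least one of each: 2598960 − 1911069 = 687891, probability 687891/2598960 = 229297/866320.

229297/866320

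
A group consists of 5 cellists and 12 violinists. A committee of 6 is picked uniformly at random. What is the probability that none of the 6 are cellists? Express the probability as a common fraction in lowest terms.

33/442

There are C(17,6) = 12376 possible selections.
Selections with no cellists (all violinists): C(12,6) = 924.
Probability = 924/12376 = 33/442.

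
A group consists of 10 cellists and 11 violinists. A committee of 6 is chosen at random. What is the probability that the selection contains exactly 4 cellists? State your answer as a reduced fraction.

275/1292

The sample space is all 6-subsets of the 21: C(21,6) = 54264.
Selections with exactly 4 cellists: choose 4 of the 10 cellists and 2 of the 11 violinists, C(10,4)·C(11,2) = 210·55 = 11550.
Probability = 11550/54264 = 275/1292.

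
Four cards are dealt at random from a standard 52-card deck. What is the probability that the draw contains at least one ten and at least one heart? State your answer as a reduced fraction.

52799/270725

There are C(52,4) = 270725 possible draws.
By inclusion-exclusion on the complements, draws missing all tens or all hearts: C(48,4) + C(39,4) − C(36,4) = 194580 + 82251 − 58905 = 217926.
So draws with at least one of each: 270725 − 217926 = 52799, probability 52799/270725.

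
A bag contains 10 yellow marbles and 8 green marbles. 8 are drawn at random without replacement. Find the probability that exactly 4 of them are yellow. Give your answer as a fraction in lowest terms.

The sample space is all 8-subsets of the 18: C(18,8) = 43758.
Selections with exactly 4 yellow: choose 4 of the 10 yellow and 4 of the 8 green, C(10,4)·C(8,4) = 210·70 = 14700.
Probability = 14700/43758 = 2450/7293.

2450/7293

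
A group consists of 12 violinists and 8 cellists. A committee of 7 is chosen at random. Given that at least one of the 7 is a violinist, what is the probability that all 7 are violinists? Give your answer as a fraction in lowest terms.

Work in counts. Selections with at least one violinist: C(20,7) − C(8,7) = 77520 − 8 = 77512.
Of those, selections where all 7 are violinists: C(12,7) = 792.
Conditional probability = 792/77512 = 99/9689.

99/9689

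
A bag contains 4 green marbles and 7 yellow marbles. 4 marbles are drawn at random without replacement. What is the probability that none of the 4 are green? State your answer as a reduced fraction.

7/66

There are C(11,4) = 330 possible selections.
Selections with no green (all yellow): C(7,4) = 35.
Probability = 35/330 = 7/66.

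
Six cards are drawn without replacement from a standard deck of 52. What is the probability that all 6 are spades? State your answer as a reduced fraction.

There are C(52,6) = 20358520 possible 6-card hands.
Hands that are all spades: C(13,6) = 1716.
Probability = 1716/20358520 = 33/391510.

33/391510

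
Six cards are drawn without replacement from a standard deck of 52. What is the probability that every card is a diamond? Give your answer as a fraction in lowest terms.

There are C(52,6) = 20358520 possible 6-card hands.
Hands that are all diamonds: C(13,6) = 1716.
Probability = 1716/20358520 = 33/391510.

33/391510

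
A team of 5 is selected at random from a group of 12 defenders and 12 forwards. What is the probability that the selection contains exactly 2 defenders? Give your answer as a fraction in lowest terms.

55/161

The sample space is all 5-subsets of the 24: C(24,5) = 42504.
Selections with exactly 2 defenders: choose 2 of the 12 defenders and 3 of the 12 forwards, C(12,2)·C(12,3) = 66·220 = 14520.
Probability = 14520/42504 = 55/161.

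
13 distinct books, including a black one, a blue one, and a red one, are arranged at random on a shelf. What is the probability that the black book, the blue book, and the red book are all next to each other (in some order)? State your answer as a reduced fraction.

There are 13! = 6227020800 arrangements.
Treat the three as one block: 11! placements × 3! orders within the block = 39916800·6 = 239500800.
Probability = 239500800/6227020800 = 1/26.

1/26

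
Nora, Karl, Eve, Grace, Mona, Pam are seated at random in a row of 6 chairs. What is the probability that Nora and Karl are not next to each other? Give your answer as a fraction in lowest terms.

There are 6! = 720 arrangements.
Arrangements with Nora and Karl adjacent: 2·5! = 240.
So not adjacent: 720 − 240 = 480, probability 480/720 = 2/3.

2/3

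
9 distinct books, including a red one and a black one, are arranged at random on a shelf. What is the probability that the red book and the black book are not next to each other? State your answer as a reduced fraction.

There are 9! = 362880 arrangements.
Arrangements with the red book and the black book adjacent: 2·8! = 80640.
So not adjacent: 362880 − 80640 = 282240, probability 282240/362880 = 7/9.

7/9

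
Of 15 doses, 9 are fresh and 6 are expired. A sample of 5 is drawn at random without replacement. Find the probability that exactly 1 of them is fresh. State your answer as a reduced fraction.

45/1001

Total number of selections: C(15,5) = 3003.
Selections with exactly 1 fresh: choose 1 of the 9 fresh and 4 of the 6 expired, C(9,1)·C(6,4) = 9·15 = 135.
Probability = 135/3003 = 45/1001.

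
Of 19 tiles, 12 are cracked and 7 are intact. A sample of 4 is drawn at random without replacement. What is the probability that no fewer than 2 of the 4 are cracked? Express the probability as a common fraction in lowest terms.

3421/3876

There are C(19,4) = 3876 ways to choose the 4.
Count the complement (fewer than 2 cracked): C(12,0)·C(7,4) + C(12,1)·C(7,3) = 35 + 420 = 455.
Probability = 1 − 455/3876 = 3421/3876.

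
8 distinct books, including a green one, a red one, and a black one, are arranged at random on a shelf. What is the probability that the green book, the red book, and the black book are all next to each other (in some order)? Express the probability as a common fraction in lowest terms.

There are 8! = 40320 arrangements.
Treat the three as one block: 6! placements × 3! orders within the block = 720·6 = 4320.
Probability = 4320/40320 = 3/28.

3/28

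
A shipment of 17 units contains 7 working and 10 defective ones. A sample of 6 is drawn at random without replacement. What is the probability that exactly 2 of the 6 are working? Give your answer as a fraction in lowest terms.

315/884

Total number of selections: C(17,6) = 12376.
Selections with exactly 2 working: choose 2 of the 7 working and 4 of the 10 defective, C(7,2)·C(10,4) = 21·210 = 4410.
Probability = 4410/12376 = 315/884.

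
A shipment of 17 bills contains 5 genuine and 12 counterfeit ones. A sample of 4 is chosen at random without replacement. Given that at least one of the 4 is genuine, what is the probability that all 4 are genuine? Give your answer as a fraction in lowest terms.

Work in counts. Selections with at least one genuine: C(17,4) − C(12,4) = 2380 − 495 = 1885.
Of those, selections where all 4 are genuine: C(5,4) = 5.
Conditional probability = 5/1885 = 1/377.

1/377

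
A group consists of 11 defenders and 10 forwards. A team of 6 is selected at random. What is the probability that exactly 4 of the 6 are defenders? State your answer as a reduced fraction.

Total number of selections: C(21,6) = 54264.
Selections with exactly 4 defenders: choose 4 of the 11 defenders and 2 of the 10 forwards, C(11,4)·C(10,2) = 330·45 = 14850.
Probability = 14850/54264 = 2475/9044.

2475/9044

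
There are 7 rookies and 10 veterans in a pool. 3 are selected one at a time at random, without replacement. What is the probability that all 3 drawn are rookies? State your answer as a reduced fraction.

Multiply the conditional probabilities at each draw: 7/17 · 6/16 · 5/15 = 210/4080 = 7/136.

7/136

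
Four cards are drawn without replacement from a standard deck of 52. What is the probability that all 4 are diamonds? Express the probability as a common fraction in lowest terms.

There are C(52,4) = 270725 possible 4-card hands.
Hands that are all diamonds: C(13,4) = 715.
Probability = 715/270725 = 11/4165.

11/4165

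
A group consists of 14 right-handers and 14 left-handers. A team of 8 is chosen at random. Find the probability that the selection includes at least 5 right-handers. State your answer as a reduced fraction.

1052/3105

There are C(28,8) = 3108105 ways to choose the 8.
Favorable selections (at least 5 right-handers): C(14,5)·C(14,3) + C(14,6)·C(14,2) + C(14,7)·C(14,1) + C(14,8)·C(14,0) = 728728 + 273273 + 48048 + 3003 = 1053052.
Probability = 1053052/3108105 = 1052/3105.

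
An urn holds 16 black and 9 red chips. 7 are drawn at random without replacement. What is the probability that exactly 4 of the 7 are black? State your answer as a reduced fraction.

Total number of selections: C(25,7) = 480700.
Selections with exactly 4 black: choose 4 of the 16 black and 3 of the 9 red, C(16,4)·C(9,3) = 1820·84 = 152880.
Probability = 152880/480700 = 7644/24035.

7644/24035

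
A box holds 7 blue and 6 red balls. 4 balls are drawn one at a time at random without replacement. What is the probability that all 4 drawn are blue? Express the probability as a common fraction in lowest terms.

Multiply the conditional probabilities at each draw: 7/13 · 6/12 · 5/11 · 4/10 = 840/17160 = 7/143.

7/143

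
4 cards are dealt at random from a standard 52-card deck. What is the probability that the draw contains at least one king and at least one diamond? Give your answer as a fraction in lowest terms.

There are C(52,4) = 270725 possible draws.
By inclusion-exclusion on the complements, draws missing all kings or all diamonds: C(48,4) + C(39,4) − C(36,4) = 194580 + 82251 − 58905 = 217926.
So draws with at least one of each: 270725 − 217926 = 52799, probability 52799/270725.

52799/270725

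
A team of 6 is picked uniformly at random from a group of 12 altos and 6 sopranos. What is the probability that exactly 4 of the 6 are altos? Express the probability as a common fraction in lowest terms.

Total number of selections: C(18,6) = 18564.
Selections with exactly 4 altos: choose 4 of the 12 altos and 2 of the 6 sopranos, C(12,4)·C(6,2) = 495·15 = 7425.
Probability = 7425/18564 = 2475/6188.

2475/6188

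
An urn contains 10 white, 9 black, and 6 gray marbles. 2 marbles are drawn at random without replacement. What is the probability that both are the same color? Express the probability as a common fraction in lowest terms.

8/25

There are C(25,2) = 300 ways to draw 2 marbles.
All same color: C(10,2) + C(9,2) + C(6,2) = 45 + 36 + 15 = 96.
Probability = 96/300 = 8/25.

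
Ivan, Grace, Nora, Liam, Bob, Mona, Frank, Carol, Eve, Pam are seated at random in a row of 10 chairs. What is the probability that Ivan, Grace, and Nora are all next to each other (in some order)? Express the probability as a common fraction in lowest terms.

1/15

There are 10! = 3628800 arrangements.
Treat the three as one block: 8! placements × 3! orders within the block = 40320·6 = 241920.
Probability = 241920/3628800 = 1/15.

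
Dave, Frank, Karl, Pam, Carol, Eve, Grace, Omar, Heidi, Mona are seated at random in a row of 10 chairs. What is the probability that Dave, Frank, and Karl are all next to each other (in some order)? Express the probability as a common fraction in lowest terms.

There are 10! = 3628800 arrangements.
Treat the three as one block: 8! placements × 3! orders within the block = 40320·6 = 241920.
Probability = 241920/3628800 = 1/15.

1/15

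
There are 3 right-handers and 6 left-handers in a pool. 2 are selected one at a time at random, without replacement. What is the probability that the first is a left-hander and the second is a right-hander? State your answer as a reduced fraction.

1/4

Multiply the conditional probabilities at each draw: 6/9 · 3/8 = 18/72 = 1/4.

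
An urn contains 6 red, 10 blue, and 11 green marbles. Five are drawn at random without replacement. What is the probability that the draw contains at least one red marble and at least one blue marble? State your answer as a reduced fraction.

10931/16146

There are C(27,5) = 80730 possible draws.
By inclusion-exclusion on the complements, draws missing all red or all blue: C(21,5) + C(17,5) − C(11,5) = 20349 + 6188 − 462 = 26075.
So draws with at least one of each: 80730 − 26075 = 54655, probability 54655/80730 = 10931/16146.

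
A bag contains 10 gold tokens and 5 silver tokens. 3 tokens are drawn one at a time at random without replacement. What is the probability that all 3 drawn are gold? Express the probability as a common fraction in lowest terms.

Multiply the conditional probabilities at each draw: 10/15 · 9/14 · 8/13 = 720/2730 = 24/91.

24/91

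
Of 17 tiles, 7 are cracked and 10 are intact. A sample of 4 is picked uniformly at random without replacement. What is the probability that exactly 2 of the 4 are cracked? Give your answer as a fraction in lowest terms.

27/68

The sample space is all 4-subsets of the 17: C(17,4) = 2380.
Selections with exactly 2 cracked: choose 2 of the 7 cracked and 2 of the 10 intact, C(7,2)·C(10,2) = 21·45 = 945.
Probability = 945/2380 = 27/68.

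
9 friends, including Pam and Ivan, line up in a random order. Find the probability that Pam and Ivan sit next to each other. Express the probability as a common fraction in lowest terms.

2/9

There are 9! = 362880 arrangements.
Treat Pam and Ivan as a block: 8! arrangements of the blocks × 2 orders within the block = 2·40320 = 80640.
Probability = 80640/362880 = 2/9.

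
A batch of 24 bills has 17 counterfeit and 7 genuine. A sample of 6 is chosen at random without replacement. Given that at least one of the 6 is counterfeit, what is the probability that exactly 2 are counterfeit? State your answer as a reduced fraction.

40/1131

Work in counts. Selections with at least one counterfeit: C(24,6) − C(7,6) = 134596 − 7 = 134589.
Of those, selections where exactly 2 are counterfeit: C(17,2)·C(7,4) = 136·35 = 4760.
Conditional probability = 4760/134589 = 40/1131.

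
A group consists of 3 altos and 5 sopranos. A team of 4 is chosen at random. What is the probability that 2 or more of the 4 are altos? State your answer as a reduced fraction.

Total selections: C(8,4) = 70.
Favorable selections (2 or more altos): C(3,2)·C(5,2) + C(3,3)·C(5,1) = 30 + 5 = 35.
Probability = 35/70 = 1/2.

1/2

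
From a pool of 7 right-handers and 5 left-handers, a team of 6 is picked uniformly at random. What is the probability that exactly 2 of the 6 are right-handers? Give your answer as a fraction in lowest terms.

5/44

There are C(12,6) = 924 ways to choose 6 from 12.
Selections with exactly 2 right-handers: choose 2 of the 7 right-handers and 4 of the 5 left-handers, C(7,2)·C(5,4) = 21·5 = 105.
Probability = 105/924 = 5/44.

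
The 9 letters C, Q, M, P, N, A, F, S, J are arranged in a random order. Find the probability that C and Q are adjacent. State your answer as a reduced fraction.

There are 9! = 362880 arrangements.
Treat C and Q as a block: 8! arrangements of the blocks × 2 orders within the block = 2·40320 = 80640.
Probability = 80640/362880 = 2/9.

2/9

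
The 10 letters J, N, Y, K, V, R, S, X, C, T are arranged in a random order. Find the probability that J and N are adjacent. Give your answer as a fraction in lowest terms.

There are 10! = 3628800 arrangements.
Treat J and N as a block: 9! arrangements of the blocks × 2 orders within the block = 2·362880 = 725760.
Probability = 725760/3628800 = 1/5.

1/5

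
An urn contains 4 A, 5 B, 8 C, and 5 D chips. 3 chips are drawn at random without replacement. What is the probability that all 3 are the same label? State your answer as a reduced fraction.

4/77

There are C(22,3) = 1540 ways to draw 3 chips.
All same label: C(4,3) + C(5,3) + C(8,3) + C(5,3) = 4 + 10 + 56 + 10 = 80.
Probability = 80/1540 = 4/77.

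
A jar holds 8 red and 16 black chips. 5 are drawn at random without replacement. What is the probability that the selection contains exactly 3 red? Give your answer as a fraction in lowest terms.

The sample space is all 5-subsets of the 24: C(24,5) = 42504.
Selections with exactly 3 red: choose 3 of the 8 red and 2 of the 16 black, C(8,3)·C(16,2) = 56·120 = 6720.
Probability = 6720/42504 = 40/253.

40/253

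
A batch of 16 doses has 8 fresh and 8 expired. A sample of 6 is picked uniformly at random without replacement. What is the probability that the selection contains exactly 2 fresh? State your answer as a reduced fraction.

35/143

Total number of selections: C(16,6) = 8008.
Selections with exactly 2 fresh: choose 2 of the 8 fresh and 4 of the 8 expired, C(8,2)·C(8,4) = 28·70 = 1960.
Probability = 1960/8008 = 35/143.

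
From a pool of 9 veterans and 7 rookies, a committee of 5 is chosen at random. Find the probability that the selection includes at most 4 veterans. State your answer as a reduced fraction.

Total selections: C(16,5) = 4368.
The complement is exactly 5 veterans: C(9,5)·C(7,0) = 126.
Probability = 1 − 126/4368 = 4242/4368 = 101/104.

101/104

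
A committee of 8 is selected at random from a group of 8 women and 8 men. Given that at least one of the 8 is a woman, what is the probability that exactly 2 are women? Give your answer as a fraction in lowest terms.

784/12869

Work in counts. Selections with at least one woman: C(16,8) − C(8,8) = 12870 − 1 = 12869.
Of those, selections where exactly 2 are women: C(8,2)·C(8,6) = 28·28 = 784.
Conditional probability = 784/12869.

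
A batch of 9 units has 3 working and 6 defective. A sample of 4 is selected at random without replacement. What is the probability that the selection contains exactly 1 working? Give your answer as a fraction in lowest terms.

10/21

The sample space is all 4-subsets of the 9: C(9,4) = 126.
Selections with exactly 1 working: choose 1 of the 3 working and 3 of the 6 defective, C(3,1)·C(6,3) = 3·20 = 60.
Probability = 60/126 = 10/21.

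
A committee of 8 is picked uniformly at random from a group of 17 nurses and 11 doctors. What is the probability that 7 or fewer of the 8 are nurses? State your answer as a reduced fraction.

There are C(28,8) = 3108105 ways to choose the 8.
Favorable selections (7 or fewer nurses): C(17,0)·C(11,8) + C(17,1)·C(11,7) + C(17,2)·C(11,6) + C(17,3)·C(11,5) + C(17,4)·C(11,4) + C(17,5)·C(11,3) + C(17,6)·C(11,2) + C(17,7)·C(11,1) = 165 + 5610 + 62832 + 314160 + 785400 + 1021020 + 680680 + 213928 = 3083795.
Probability = 3083795/3108105 = 4313/4347.

4313/4347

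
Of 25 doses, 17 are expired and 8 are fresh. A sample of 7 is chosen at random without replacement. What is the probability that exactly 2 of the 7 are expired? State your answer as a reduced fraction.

The sample space is all 7-subsets of the 25: C(25,7) = 480700.
Selections with exactly 2 expired: choose 2 of the 17 expired and 5 of the 8 fresh, C(17,2)·C(8,5) = 136·56 = 7616.
Probability = 7616/480700 = 1904/120175.

1904/120175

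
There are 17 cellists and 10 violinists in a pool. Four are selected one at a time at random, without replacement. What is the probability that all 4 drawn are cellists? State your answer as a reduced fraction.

Multiply the conditional probabilities at each draw: 17/27 · 16/26 · 15/25 · 14/24 = 57120/421200 = 238/1755.

238/1755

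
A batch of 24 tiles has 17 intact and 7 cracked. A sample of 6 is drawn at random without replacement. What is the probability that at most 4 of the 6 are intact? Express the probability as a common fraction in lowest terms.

Total selections: C(24,6) = 134596.
Count the complement (more than 4 intact): C(17,5)·C(7,1) + C(17,6)·C(7,0) = 43316 + 12376 = 55692.
Probability = 1 − 55692/134596 = 78904/134596 = 2818/4807.

2818/4807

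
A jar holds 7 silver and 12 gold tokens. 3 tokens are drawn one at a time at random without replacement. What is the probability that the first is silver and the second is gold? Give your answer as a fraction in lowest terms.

14/57

Multiply the conditional probabilities at each draw: 7/19 · 12/18 = 84/342 = 14/57.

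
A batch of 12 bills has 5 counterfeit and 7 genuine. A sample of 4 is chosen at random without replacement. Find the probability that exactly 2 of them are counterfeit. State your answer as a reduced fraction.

Total number of selections: C(12,4) = 495.
Selections with exactly 2 counterfeit: choose 2 of the 5 counterfeit and 2 of the 7 genuine, C(5,2)·C(7,2) = 10·21 = 210.
Probability = 210/495 = 14/33.

14/33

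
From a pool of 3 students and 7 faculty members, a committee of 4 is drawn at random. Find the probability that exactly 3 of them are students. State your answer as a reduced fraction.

1/30

Total number of selections: C(10,4) = 210.
Selections with exactly 3 students: choose 3 of the 3 students and 1 of the 7 faculty members, C(3,3)·C(7,1) = 1·7 = 7.
Probability = 7/210 = 1/30.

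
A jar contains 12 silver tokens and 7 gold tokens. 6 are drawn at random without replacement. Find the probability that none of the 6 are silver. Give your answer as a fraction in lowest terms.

There are C(19,6) = 27132 possible selections.
Selections with no silver (all gold): C(7,6) = 7.
Probability = 7/27132 = 1/3876.

1/3876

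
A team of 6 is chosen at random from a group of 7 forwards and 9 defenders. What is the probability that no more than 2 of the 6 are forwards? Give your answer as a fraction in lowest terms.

Total selections: C(16,6) = 8008.
Favorable selections (no more than 2 forwards): C(7,0)·C(9,6) + C(7,1)·C(9,5) + C(7,2)·C(9,4) = 84 + 882 + 2646 = 3612.
Probability = 3612/8008 = 129/286.

129/286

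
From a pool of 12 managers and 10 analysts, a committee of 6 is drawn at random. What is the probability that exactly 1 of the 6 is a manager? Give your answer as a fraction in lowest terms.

144/3553

The sample space is all 6-subsets of the 22: C(22,6) = 74613.
Selections with exactly 1 manager: choose 1 of the 12 managers and 5 of the 10 analysts, C(12,1)·C(10,5) = 12·252 = 3024.
Probability = 3024/74613 = 144/3553.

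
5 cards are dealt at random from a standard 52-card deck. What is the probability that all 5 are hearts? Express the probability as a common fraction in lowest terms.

33/66640

There are C(52,5) = 2598960 possible 5-card hands.
Hands that are all hearts: C(13,5) = 1287.
Probability = 1287/2598960 = 33/66640.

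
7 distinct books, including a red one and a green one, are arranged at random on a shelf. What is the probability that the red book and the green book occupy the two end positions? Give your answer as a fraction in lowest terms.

1/21

There are 7! = 5040 arrangements.
Place the red book and the green book at the ends in 2 ways, arrange the remaining 5 in 5! = 120 ways: 2·120 = 240.
Probability = 240/5040 = 1/21.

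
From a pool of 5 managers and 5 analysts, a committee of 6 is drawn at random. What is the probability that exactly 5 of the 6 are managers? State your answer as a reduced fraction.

1/42

The sample space is all 6-subsets of the 10: C(10,6) = 210.
Selections with exactly 5 managers: choose 5 of the 5 managers and 1 of the 5 analysts, C(5,5)·C(5,1) = 1·5 = 5.
Probability = 5/210 = 1/42.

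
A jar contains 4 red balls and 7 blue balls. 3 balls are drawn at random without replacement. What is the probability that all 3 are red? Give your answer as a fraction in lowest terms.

There are C(11,3) = 165 possible selections.
Selections with all red: C(4,3) = 4.
Probability = 4/165.

4/165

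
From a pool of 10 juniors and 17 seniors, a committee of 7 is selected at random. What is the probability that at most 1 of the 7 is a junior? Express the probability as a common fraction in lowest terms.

204/1265

There are C(27,7) = 888030 ways to choose the 7.
Favorable selections (at most 1 junior): C(10,0)·C(17,7) + C(10,1)·C(17,6) = 19448 + 123760 = 143208.
Probability = 143208/888030 = 204/1265.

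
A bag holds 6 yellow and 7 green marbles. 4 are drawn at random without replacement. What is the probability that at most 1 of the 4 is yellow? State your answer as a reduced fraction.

Total selections: C(13,4) = 715.
Favorable selections (at most 1 yellow): C(6,0)·C(7,4) + C(6,1)·C(7,3) = 35 + 210 = 245.
Probability = 245/715 = 49/143.

49/143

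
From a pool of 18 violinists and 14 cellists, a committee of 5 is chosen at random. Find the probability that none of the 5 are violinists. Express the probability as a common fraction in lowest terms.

143/14384

There are C(32,5) = 201376 possible selections.
Selections with no violinists (all cellists): C(14,5) = 2002.
Probability = 2002/201376 = 143/14384.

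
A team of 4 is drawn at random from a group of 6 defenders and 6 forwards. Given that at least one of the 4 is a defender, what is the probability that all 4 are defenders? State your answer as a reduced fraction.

Work in counts. Selections with at least one defender: C(12,4) − C(6,4) = 495 − 15 = 480.
Of those, selections where all 4 are defenders: C(6,4) = 15.
Conditional probability = 15/480 = 1/32.

1/32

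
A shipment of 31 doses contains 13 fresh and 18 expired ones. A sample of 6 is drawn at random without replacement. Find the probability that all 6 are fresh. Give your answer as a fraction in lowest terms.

There are C(31,6) = 736281 possible selections.
Selections with all fresh: C(13,6) = 1716.
Probability = 1716/736281 = 44/18879.

44/18879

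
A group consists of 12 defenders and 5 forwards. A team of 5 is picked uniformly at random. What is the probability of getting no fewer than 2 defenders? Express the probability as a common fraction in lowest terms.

There are C(17,5) = 6188 ways to choose the 5.
Count the complement (fewer than 2 defenders): C(12,0)·C(5,5) + C(12,1)·C(5,4) = 1 + 60 = 61.
Probability = 1 − 61/6188 = 6127/6188.

6127/6188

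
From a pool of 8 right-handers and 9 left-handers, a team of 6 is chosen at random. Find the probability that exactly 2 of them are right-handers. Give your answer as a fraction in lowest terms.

Total number of selections: C(17,6) = 12376.
Selections with exactly 2 right-handers: choose 2 of the 8 right-handers and 4 of the 9 left-handers, C(8,2)·C(9,4) = 28·126 = 3528.
Probability = 3528/12376 = 63/221.

63/221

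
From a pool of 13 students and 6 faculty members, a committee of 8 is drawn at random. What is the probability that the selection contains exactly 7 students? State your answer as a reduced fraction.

Total number of selections: C(19,8) = 75582.
Selections with exactly 7 students: choose 7 of the 13 students and 1 of the 6 faculty members, C(13,7)·C(6,1) = 1716·6 = 10296.
Probability = 10296/75582 = 44/323.

44/323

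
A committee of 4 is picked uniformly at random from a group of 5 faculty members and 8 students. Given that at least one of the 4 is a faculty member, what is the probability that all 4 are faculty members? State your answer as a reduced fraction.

Work in counts. Selections with at least one faculty member: C(13,4) − C(8,4) = 715 − 70 = 645.
Of those, selections where all 4 are faculty members: C(5,4) = 5.
Conditional probability = 5/645 = 1/129.

1/129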